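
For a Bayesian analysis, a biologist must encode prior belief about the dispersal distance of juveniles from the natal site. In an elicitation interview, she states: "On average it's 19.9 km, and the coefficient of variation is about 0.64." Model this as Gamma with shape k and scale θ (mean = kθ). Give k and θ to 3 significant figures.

For Gamma(k, scale θ): mean = kθ, variance = kθ², so CV = 1/√k.
CV = 0.64, hence k = 1/CV² = 2.44.
Then θ = mean/k = 19.9/2.44 = 8.15.

k ≈ 2.44, θ ≈ 8.15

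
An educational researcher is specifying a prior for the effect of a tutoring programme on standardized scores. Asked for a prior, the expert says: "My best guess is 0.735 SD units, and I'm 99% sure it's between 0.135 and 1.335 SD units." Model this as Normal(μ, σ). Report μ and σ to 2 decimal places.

μ = 0.73, σ = 0.23

A symmetric 99% interval runs μ ± z·σ with z = 2.576.
Half-width = 0.6, so σ = 0.6/2.576 = 0.23.
μ is the stated best guess, 0.73.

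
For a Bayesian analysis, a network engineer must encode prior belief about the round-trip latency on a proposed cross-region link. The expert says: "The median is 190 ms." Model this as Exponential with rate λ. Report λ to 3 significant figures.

λ ≈ 0.00365

Exponential median = ln 2 / λ, so λ = ln 2 / 190.0 = 0.00365.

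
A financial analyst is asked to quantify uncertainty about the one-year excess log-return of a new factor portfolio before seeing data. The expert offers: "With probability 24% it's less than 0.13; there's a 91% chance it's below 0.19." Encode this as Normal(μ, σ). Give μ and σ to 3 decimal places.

For Normal(μ,σ), the p-quantile is μ + z_p·σ. Here z_{0.24} = -0.7063, z_{0.91} = 1.341.
So 0.13 = μ − 0.7063σ and 0.19 = μ + 1.341σ.
Subtracting: σ = (0.19 − 0.13)/(1.341 − (-0.7063)) = 0.029.
Then μ = 0.13 − (-0.7063)·0.029 = 0.151.

μ = 0.151, σ = 0.029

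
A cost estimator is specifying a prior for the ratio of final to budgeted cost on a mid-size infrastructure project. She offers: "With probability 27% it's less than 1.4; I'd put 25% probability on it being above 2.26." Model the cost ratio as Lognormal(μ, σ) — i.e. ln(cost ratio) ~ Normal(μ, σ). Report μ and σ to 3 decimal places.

μ ≈ 0.564, σ ≈ 0.372

If T ~ Lognormal(μ,σ) then ln T ~ Normal(μ,σ), so the p-quantile of ln T is μ + z_p·σ.
ln(1.4) = 0.3365 and ln(2.26) = 0.8154; z_{0.27} = -0.6128, z_{0.75} = 0.6745.
σ = (0.8154 − 0.3365)/(0.6745 − (-0.6128)) = 0.372.
μ = 0.3365 − (-0.6128)·0.372 = 0.564.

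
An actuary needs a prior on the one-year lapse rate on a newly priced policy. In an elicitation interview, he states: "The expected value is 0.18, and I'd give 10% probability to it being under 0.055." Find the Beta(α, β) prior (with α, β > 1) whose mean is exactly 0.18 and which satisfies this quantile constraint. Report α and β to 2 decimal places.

With mean 0.18 fixed, write α = 0.18s, β = 0.82s where s = α+β.
Need P(θ < 0.055) = 0.1 under Beta(0.18s, 0.82s). Normal approximation: (q−m)/√(m(1−m)/s) ≈ z_{0.1} = -1.28, so s ≈ 0.18·0.82·(-1.28)²/(0.055−0.18)² = 15.5.
At s = 15.5: P(θ<0.055) ≈ 0.059. Adjusting to match 0.1 gives s ≈ 11.37.
So α = 0.18·11.37 ≈ 2.05, β = 0.82·11.37 ≈ 9.32.

α ≈ 2.05, β ≈ 9.32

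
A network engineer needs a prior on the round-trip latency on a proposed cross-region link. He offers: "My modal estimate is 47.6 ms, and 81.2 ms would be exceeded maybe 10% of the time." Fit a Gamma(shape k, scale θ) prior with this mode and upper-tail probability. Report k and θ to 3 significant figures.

Gamma(k,θ) with k>1 has mode (k−1)θ, so θ = 47.6/(k−1).
Need P(X < 81.2) = 0.9 with θ tied to k this way. Start at k = 2, θ = 47.6: P(X<81.2) ≈ 0.509.
Too low — raise k to concentrate. Iterating converges to k ≈ 7.64.
Then θ = 47.6/(7.64−1) ≈ 7.17.

k ≈ 7.64, θ ≈ 7.17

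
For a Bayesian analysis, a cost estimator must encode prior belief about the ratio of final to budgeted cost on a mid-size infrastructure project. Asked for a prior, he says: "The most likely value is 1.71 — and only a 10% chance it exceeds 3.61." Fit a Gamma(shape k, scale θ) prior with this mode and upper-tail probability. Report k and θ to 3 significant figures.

Gamma(k,θ) with k>1 has mode (k−1)θ, so θ = 1.71/(k−1).
Need P(X < 3.61) = 0.9 with θ tied to k this way. Start at k = 2, θ = 1.71: P(X<3.61) ≈ 0.623.
Too low — raise k to concentrate. Iterating converges to k ≈ 4.44.
Then θ = 1.71/(4.44−1) ≈ 0.497.

k ≈ 4.44, θ ≈ 0.497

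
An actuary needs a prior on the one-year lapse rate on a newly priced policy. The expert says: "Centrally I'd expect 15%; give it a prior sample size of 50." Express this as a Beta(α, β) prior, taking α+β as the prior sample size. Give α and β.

Under the effective-sample-size interpretation, Beta(α, β) has prior mean α/(α+β) and prior sample size α+β.
So α+β = 50 and α/(α+β) = 0.15, giving α = 0.15·50 = 7.5 and β = 50 − 7.5 = 42.5.

α = 7.5, β = 42.5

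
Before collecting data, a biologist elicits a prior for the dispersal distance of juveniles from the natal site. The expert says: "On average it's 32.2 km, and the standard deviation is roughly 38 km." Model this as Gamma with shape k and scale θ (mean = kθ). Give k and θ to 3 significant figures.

For Gamma(k, scale θ): mean = kθ, variance = kθ², so CV = 1/√k.
CV = SD/mean = 38/32.2 = 1.18, hence k = 1/CV² = 0.718.
Then θ = mean/k = 32.2/0.718 = 44.8.

k ≈ 0.718, θ ≈ 44.8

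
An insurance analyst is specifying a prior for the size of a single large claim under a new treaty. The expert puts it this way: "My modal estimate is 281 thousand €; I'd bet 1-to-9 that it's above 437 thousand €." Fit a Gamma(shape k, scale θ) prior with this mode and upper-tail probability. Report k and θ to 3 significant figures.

Gamma(k,θ) with k>1 has mode (k−1)θ, so θ = 281/(k−1).
Need P(X < 437) = 0.9 with θ tied to k this way. Start at k = 2, θ = 281: P(X<437) ≈ 0.460.
Too low — raise k to concentrate. Iterating converges to k ≈ 10.6.
Then θ = 281/(10.6−1) ≈ 29.3.

k ≈ 10.6, θ ≈ 29.3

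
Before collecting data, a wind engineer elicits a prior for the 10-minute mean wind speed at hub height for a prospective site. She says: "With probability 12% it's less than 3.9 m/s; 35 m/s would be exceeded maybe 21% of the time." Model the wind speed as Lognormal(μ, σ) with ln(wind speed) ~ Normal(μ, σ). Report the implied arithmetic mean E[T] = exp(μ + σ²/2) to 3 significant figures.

If T ~ Lognormal(μ,σ) then ln T ~ Normal(μ,σ), so the p-quantile of ln T is μ + z_p·σ.
ln(3.9) = 1.361 and ln(35) = 3.555; z_{0.12} = -1.175, z_{0.79} = 0.8064.
σ = (3.555 − 1.361)/(0.8064 − (-1.175)) = 1.107.
μ = 1.361 − (-1.175)·1.107 = 2.662.
E[T] = exp(μ + σ²/2) = exp(2.662 + 0.6133) = 26.5 m/s.

E[T] ≈ 26.5 m/s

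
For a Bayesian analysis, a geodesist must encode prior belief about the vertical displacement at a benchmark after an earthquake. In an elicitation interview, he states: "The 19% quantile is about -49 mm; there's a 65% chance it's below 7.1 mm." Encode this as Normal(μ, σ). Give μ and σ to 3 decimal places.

μ = -10.012, σ = 44.410

The p-quantile of Normal(μ,σ) is μ + z_p·σ, with z_{0.19} = -0.8779 and z_{0.65} = 0.3853.
Eliminate σ: μ = (z₂·x₁ − z₁·x₂)/(z₂ − z₁) = (0.3853·-49 − (-0.8779)·7.1)/1.263 = -10.012.
Then σ = (x₂ − x₁)/(z₂ − z₁) = (7.1 − -49)/1.263 = 44.410.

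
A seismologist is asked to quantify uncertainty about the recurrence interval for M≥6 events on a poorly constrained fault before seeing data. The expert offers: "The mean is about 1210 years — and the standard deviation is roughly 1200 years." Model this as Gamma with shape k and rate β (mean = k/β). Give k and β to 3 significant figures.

k ≈ 1.02, β ≈ 0.00084

For Gamma(k, rate β): mean = k/β, variance = k/β², so CV = 1/√k.
CV = SD/mean = 1200/1210 = 0.9917, hence k = 1/CV² = 1.02.
Then β = k/mean = 1.02/1210 = 0.00084.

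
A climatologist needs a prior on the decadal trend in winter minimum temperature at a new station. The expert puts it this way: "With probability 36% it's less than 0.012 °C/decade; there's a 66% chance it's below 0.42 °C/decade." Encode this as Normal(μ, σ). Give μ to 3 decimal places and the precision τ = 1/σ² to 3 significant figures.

μ = 0.202, τ = 3.57

The p-quantile of Normal(μ,σ) is μ + z_p·σ, with z_{0.36} = -0.3585 and z_{0.66} = 0.4125.
Eliminate σ: μ = (z₂·x₁ − z₁·x₂)/(z₂ − z₁) = (0.4125·0.012 − (-0.3585)·0.42)/0.7709 = 0.202.
Then σ = (x₂ − x₁)/(z₂ − z₁) = (0.42 − 0.012)/0.7709 = 0.529.
Precision τ = 1/σ² = 1/0.5292² = 3.57.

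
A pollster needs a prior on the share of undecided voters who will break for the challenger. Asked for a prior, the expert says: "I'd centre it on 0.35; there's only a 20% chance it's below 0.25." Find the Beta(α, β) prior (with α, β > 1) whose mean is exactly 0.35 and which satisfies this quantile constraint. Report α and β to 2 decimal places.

α ≈ 5.82, β ≈ 10.81

With mean 0.35 fixed, write α = 0.35s, β = 0.65s where s = α+β.
Need P(θ < 0.25) = 0.2 under Beta(0.35s, 0.65s). Normal approximation: (q−m)/√(m(1−m)/s) ≈ z_{0.2} = -0.842, so s ≈ 0.35·0.65·(-0.842)²/(0.25−0.35)² = 16.1.
At s = 16.1: P(θ<0.25) ≈ 0.204. Adjusting to match 0.2 gives s ≈ 16.63.
So α = 0.35·16.63 ≈ 5.82, β = 0.65·16.63 ≈ 10.81.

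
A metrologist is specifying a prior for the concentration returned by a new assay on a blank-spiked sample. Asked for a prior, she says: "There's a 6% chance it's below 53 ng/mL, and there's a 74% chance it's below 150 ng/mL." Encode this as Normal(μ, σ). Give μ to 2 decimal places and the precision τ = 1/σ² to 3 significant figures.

For Normal(μ,σ), the p-quantile is μ + z_p·σ. Here z_{0.06} = -1.555, z_{0.74} = 0.6433.
So 53 = μ − 1.555σ and 150 = μ + 0.6433σ.
Subtracting: σ = (150 − 53)/(0.6433 − (-1.555)) = 44.13.
Then μ = 53 − (-1.555)·44.13 = 121.61.
Precision τ = 1/σ² = 1/44.13² = 0.000514.

μ = 121.61, τ = 0.000514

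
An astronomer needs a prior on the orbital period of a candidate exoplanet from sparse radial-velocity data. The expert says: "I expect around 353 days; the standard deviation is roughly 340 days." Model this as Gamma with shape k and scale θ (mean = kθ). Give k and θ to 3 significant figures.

For Gamma(k, scale θ): mean = kθ, variance = kθ², so CV = 1/√k.
CV = SD/mean = 340/353 = 0.9632, hence k = 1/CV² = 1.08.
Then θ = mean/k = 353/1.08 = 327.

k ≈ 1.08, θ ≈ 327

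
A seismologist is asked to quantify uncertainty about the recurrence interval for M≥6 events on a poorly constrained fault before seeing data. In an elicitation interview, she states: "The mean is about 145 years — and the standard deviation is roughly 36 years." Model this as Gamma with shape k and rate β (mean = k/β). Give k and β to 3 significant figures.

k ≈ 16.2, β ≈ 0.112

For Gamma(k, rate β): mean = k/β, variance = k/β², so CV = 1/√k.
CV = SD/mean = 36/145 = 0.2483, hence k = 1/CV² = 16.2.
Then β = k/mean = 16.2/145 = 0.112.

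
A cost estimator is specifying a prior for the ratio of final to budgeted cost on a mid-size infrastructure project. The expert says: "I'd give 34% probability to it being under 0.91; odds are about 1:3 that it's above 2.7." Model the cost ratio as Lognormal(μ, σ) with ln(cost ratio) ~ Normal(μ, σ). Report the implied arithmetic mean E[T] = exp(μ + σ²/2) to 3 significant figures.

If T ~ Lognormal(μ,σ) then ln T ~ Normal(μ,σ), so the p-quantile of ln T is μ + z_p·σ.
ln(0.91) = -0.09431 and ln(2.7) = 0.9933; z_{0.34} = -0.4125, z_{0.75} = 0.6745.
σ = (0.9933 − -0.09431)/(0.6745 − (-0.4125)) = 1.001.
μ = -0.09431 − (-0.4125)·1.001 = 0.318.
E[T] = exp(μ + σ²/2) = exp(0.318 + 0.5006) = 2.27.

E[T] ≈ 2.27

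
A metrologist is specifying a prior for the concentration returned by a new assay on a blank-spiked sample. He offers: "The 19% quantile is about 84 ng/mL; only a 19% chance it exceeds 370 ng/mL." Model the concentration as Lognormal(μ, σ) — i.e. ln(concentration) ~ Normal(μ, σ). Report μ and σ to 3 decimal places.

If T ~ Lognormal(μ,σ) then ln T ~ Normal(μ,σ), so the p-quantile of ln T is μ + z_p·σ.
ln(84) = 4.431 and ln(370) = 5.914; z_{0.19} = -0.8779, z_{0.81} = 0.8779.
σ = (5.914 − 4.431)/(0.8779 − (-0.8779)) = 0.844.
μ = 4.431 − (-0.8779)·0.844 = 5.172.

μ ≈ 5.172, σ ≈ 0.844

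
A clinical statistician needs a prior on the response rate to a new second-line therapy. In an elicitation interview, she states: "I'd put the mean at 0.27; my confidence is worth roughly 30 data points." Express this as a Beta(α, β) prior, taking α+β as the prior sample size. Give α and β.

Under the effective-sample-size interpretation, Beta(α, β) has prior mean α/(α+β) and prior sample size α+β.
So α+β = 30 and α/(α+β) = 0.27, giving α = 0.27·30 = 8.1 and β = 30 − 8.1 = 21.9.

α = 8.1, β = 21.9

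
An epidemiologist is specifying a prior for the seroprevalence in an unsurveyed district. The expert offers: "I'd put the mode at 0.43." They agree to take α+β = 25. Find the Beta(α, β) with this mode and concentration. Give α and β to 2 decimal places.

For α,β > 1 the Beta mode is (α−1)/(α+β−2). With α+β = 25, the mode is (α−1)/23.
Set (α−1)/23 = 0.43 → α = 1 + 0.43·23 = 10.89.
β = 25 − α = 14.11.

α = 10.89, β = 14.11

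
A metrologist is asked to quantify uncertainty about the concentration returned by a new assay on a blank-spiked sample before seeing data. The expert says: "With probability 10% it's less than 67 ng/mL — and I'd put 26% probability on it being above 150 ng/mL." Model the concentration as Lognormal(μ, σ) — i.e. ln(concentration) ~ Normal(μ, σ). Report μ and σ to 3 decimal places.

If T ~ Lognormal(μ,σ) then ln T ~ Normal(μ,σ), so the p-quantile of ln T is μ + z_p·σ.
ln(67) = 4.205 and ln(150) = 5.011; z_{0.1} = -1.282, z_{0.74} = 0.6433.
σ = (5.011 − 4.205)/(0.6433 − (-1.282)) = 0.419.
μ = 4.205 − (-1.282)·0.419 = 4.741.

μ ≈ 4.741, σ ≈ 0.419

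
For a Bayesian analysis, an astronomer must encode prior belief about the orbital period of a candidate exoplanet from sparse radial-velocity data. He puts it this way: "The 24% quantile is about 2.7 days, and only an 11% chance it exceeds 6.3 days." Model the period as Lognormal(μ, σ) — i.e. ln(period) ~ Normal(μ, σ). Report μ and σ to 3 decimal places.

If T ~ Lognormal(μ,σ) then ln T ~ Normal(μ,σ), so the p-quantile of ln T is μ + z_p·σ.
ln(2.7) = 0.9933 and ln(6.3) = 1.841; z_{0.24} = -0.7063, z_{0.89} = 1.227.
σ = (1.841 − 0.9933)/(1.227 − (-0.7063)) = 0.438.
μ = 0.9933 − (-0.7063)·0.438 = 1.303.

μ ≈ 1.303, σ ≈ 0.438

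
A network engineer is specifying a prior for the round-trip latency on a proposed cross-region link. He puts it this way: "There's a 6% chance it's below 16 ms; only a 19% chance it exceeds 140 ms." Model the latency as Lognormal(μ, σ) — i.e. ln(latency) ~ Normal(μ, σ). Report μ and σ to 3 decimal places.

μ ≈ 4.159, σ ≈ 0.892

If T ~ Lognormal(μ,σ) then ln T ~ Normal(μ,σ), so the p-quantile of ln T is μ + z_p·σ.
ln(16) = 2.773 and ln(140) = 4.942; z_{0.06} = -1.555, z_{0.81} = 0.8779.
σ = (4.942 − 2.773)/(0.8779 − (-1.555)) = 0.892.
μ = 2.773 − (-1.555)·0.892 = 4.159.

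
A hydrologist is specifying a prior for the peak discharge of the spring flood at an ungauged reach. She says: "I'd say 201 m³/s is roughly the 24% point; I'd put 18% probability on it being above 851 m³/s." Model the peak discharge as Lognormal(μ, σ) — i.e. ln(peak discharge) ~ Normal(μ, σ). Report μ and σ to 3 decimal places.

μ ≈ 5.932, σ ≈ 0.890

If T ~ Lognormal(μ,σ) then ln T ~ Normal(μ,σ), so the p-quantile of ln T is μ + z_p·σ.
ln(201) = 5.303 and ln(851) = 6.746; z_{0.24} = -0.7063, z_{0.82} = 0.9154.
σ = (6.746 − 5.303)/(0.9154 − (-0.7063)) = 0.890.
μ = 5.303 − (-0.7063)·0.890 = 5.932.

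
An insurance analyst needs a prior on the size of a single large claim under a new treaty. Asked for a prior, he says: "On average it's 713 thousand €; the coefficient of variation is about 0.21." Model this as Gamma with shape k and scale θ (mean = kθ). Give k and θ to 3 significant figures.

For Gamma(k, scale θ): mean = kθ, variance = kθ², so CV = 1/√k.
CV = 0.21, hence k = 1/CV² = 22.7.
Then θ = mean/k = 713/22.7 = 31.4.

k ≈ 22.7, θ ≈ 31.4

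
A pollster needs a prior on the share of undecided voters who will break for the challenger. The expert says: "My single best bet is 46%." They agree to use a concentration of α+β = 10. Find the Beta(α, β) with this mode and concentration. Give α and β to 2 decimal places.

For α,β > 1 the Beta mode is (α−1)/(α+β−2). With α+β = 10, the mode is (α−1)/8.
Set (α−1)/8 = 0.46 → α = 1 + 0.46·8 = 4.68.
β = 10 − α = 5.32.

α = 4.68, β = 5.32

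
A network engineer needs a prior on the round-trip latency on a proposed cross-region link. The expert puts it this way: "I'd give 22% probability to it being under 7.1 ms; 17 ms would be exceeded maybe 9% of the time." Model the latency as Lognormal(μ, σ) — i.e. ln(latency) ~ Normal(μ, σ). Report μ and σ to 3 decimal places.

If T ~ Lognormal(μ,σ) then ln T ~ Normal(μ,σ), so the p-quantile of ln T is μ + z_p·σ.
ln(7.1) = 1.96 and ln(17) = 2.833; z_{0.22} = -0.7722, z_{0.91} = 1.341.
σ = (2.833 − 1.96)/(1.341 − (-0.7722)) = 0.413.
μ = 1.96 − (-0.7722)·0.413 = 2.279.

μ ≈ 2.279, σ ≈ 0.413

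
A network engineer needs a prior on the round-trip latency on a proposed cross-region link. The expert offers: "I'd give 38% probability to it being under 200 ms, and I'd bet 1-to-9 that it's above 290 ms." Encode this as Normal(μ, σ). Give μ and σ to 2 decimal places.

μ = 217.32, σ = 56.71

For Normal(μ,σ), the p-quantile is μ + z_p·σ. Here z_{0.38} = -0.3055, z_{0.9} = 1.282.
So 200 = μ − 0.3055σ and 290 = μ + 1.282σ.
Subtracting: σ = (290 − 200)/(1.282 − (-0.3055)) = 56.71.
Then μ = 200 − (-0.3055)·56.71 = 217.32.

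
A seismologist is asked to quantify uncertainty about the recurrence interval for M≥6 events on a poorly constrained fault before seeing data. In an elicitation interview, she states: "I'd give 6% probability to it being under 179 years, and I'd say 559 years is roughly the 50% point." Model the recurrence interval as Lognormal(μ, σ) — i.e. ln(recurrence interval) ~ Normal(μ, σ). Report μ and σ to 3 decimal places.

μ ≈ 6.326, σ ≈ 0.732

If T ~ Lognormal(μ,σ) then ln T ~ Normal(μ,σ), so the p-quantile of ln T is μ + z_p·σ.
ln(179) = 5.187 and ln(559) = 6.326; z_{0.06} = -1.555, z_{0.5} = 0.
σ = (6.326 − 5.187)/(0 − (-1.555)) = 0.732.
μ = 5.187 − (-1.555)·0.732 = 6.326.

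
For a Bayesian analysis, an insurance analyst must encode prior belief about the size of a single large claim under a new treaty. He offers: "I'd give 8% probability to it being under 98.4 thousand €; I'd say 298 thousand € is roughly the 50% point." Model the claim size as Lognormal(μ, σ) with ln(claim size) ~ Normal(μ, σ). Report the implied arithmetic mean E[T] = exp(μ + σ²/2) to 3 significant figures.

If T ~ Lognormal(μ,σ) then ln T ~ Normal(μ,σ), so the p-quantile of ln T is μ + z_p·σ.
ln(98.4) = 4.589 and ln(298) = 5.697; z_{0.08} = -1.405, z_{0.5} = 0.
σ = (5.697 − 4.589)/(0 − (-1.405)) = 0.789.
μ = 4.589 − (-1.405)·0.789 = 5.697.
E[T] = exp(μ + σ²/2) = exp(5.697 + 0.3110) = 407 thousand €.

E[T] ≈ 407 thousand €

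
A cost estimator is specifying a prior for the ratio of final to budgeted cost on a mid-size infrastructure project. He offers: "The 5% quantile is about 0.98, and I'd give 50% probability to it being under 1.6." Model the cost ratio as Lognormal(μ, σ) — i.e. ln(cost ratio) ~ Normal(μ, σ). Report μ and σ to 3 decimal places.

μ ≈ 0.470, σ ≈ 0.298

If T ~ Lognormal(μ,σ) then ln T ~ Normal(μ,σ), so the p-quantile of ln T is μ + z_p·σ.
ln(0.98) = -0.0202 and ln(1.6) = 0.47; z_{0.05} = -1.645, z_{0.5} = 0.
σ = (0.47 − -0.0202)/(0 − (-1.645)) = 0.298.
μ = -0.0202 − (-1.645)·0.298 = 0.470.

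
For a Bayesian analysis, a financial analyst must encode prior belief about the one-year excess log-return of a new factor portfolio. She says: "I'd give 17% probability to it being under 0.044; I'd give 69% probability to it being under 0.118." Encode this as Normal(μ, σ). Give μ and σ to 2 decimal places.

μ = 0.09, σ = 0.05

The p-quantile of Normal(μ,σ) is μ + z_p·σ, with z_{0.17} = -0.9542 and z_{0.69} = 0.4959.
Eliminate σ: μ = (z₂·x₁ − z₁·x₂)/(z₂ − z₁) = (0.4959·0.044 − (-0.9542)·0.118)/1.45 = 0.09.
Then σ = (x₂ − x₁)/(z₂ − z₁) = (0.118 − 0.044)/1.45 = 0.05.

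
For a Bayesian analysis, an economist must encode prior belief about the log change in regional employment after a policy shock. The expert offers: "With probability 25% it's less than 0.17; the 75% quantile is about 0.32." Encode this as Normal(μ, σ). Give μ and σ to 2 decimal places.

For Normal(μ,σ), the p-quantile is μ + z_p·σ. Here z_{0.25} = -0.6745, z_{0.75} = 0.6745.
So 0.17 = μ − 0.6745σ and 0.32 = μ + 0.6745σ.
Subtracting: σ = (0.32 − 0.17)/(0.6745 − (-0.6745)) = 0.11.
Then μ = 0.17 − (-0.6745)·0.11 = 0.24.

μ = 0.24, σ = 0.11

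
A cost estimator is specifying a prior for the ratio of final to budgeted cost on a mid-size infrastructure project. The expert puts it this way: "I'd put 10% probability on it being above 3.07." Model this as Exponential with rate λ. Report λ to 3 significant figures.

P(T > 3.07) = e^(−λ·3.07) = 0.1, so λ = −ln(0.1)/3.07 = 0.75.

λ ≈ 0.75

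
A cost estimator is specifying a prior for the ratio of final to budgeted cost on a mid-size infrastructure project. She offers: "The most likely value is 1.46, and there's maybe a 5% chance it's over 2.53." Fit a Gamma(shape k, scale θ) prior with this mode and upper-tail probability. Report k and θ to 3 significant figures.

Gamma(k,θ) with k>1 has mode (k−1)θ, so θ = 1.46/(k−1).
Need P(X < 2.53) = 0.95 with θ tied to k this way. Start at k = 2, θ = 1.46: P(X<2.53) ≈ 0.517.
Too low — raise k to concentrate. Iterating converges to k ≈ 10.2.
Then θ = 1.46/(10.2−1) ≈ 0.158.

k ≈ 10.2, θ ≈ 0.158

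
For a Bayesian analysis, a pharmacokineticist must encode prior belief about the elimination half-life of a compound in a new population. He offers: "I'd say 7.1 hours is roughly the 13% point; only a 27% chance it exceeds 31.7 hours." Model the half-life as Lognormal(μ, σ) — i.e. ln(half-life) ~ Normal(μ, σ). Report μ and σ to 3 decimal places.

If T ~ Lognormal(μ,σ) then ln T ~ Normal(μ,σ), so the p-quantile of ln T is μ + z_p·σ.
ln(7.1) = 1.96 and ln(31.7) = 3.456; z_{0.13} = -1.126, z_{0.73} = 0.6128.
σ = (3.456 − 1.96)/(0.6128 − (-1.126)) = 0.860.
μ = 1.96 − (-1.126)·0.860 = 2.929.

μ ≈ 2.929, σ ≈ 0.860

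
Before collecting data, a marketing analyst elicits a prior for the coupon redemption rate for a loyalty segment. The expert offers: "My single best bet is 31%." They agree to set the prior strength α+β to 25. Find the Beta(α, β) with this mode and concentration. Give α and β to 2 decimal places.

α = 8.13, β = 16.87

For α,β > 1 the Beta mode is (α−1)/(α+β−2). With α+β = 25, the mode is (α−1)/23.
Set (α−1)/23 = 0.31 → α = 1 + 0.31·23 = 8.13.
β = 25 − α = 16.87.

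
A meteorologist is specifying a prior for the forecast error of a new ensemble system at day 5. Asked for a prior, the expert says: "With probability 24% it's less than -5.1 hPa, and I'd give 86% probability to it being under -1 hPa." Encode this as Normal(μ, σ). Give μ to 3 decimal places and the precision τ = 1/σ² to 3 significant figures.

μ = -3.479, τ = 0.19

The p-quantile of Normal(μ,σ) is μ + z_p·σ, with z_{0.24} = -0.7063 and z_{0.86} = 1.08.
Eliminate σ: μ = (z₂·x₁ − z₁·x₂)/(z₂ − z₁) = (1.08·-5.1 − (-0.7063)·-1)/1.787 = -3.479.
Then σ = (x₂ − x₁)/(z₂ − z₁) = (-1 − -5.1)/1.787 = 2.295.
Precision τ = 1/σ² = 1/2.295² = 0.19.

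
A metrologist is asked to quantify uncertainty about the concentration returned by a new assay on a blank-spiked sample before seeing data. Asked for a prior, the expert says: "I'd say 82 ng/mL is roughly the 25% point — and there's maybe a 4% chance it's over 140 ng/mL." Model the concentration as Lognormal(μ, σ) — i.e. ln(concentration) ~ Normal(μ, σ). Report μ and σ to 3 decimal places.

μ ≈ 4.555, σ ≈ 0.221

If T ~ Lognormal(μ,σ) then ln T ~ Normal(μ,σ), so the p-quantile of ln T is μ + z_p·σ.
ln(82) = 4.407 and ln(140) = 4.942; z_{0.25} = -0.6745, z_{0.96} = 1.751.
σ = (4.942 − 4.407)/(1.751 − (-0.6745)) = 0.221.
μ = 4.407 − (-0.6745)·0.221 = 4.555.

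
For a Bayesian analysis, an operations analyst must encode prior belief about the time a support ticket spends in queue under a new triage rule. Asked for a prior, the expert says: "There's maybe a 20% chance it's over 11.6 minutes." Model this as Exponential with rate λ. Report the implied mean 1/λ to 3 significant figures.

mean ≈ 7.21 minutes

P(T > 11.6) = e^(−λ·11.6) = 0.2, so λ = −ln(0.2)/11.6 = 0.139.
Mean = 1/λ = 7.21 minutes.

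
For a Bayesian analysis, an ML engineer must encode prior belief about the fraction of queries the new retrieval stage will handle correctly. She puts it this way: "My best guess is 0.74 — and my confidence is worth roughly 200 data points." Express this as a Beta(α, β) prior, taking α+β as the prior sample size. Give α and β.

α = 148, β = 52

Under the effective-sample-size interpretation, Beta(α, β) has prior mean α/(α+β) and prior sample size α+β.
So α+β = 200 and α/(α+β) = 0.74, giving α = 0.74·200 = 148 and β = 200 − 148 = 52.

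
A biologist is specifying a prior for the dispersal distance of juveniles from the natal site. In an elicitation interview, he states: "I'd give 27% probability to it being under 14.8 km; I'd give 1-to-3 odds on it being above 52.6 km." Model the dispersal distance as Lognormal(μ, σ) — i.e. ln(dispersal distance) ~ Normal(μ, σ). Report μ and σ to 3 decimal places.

μ ≈ 3.298, σ ≈ 0.985

If T ~ Lognormal(μ,σ) then ln T ~ Normal(μ,σ), so the p-quantile of ln T is μ + z_p·σ.
ln(14.8) = 2.695 and ln(52.6) = 3.963; z_{0.27} = -0.6128, z_{0.75} = 0.6745.
σ = (3.963 − 2.695)/(0.6745 − (-0.6128)) = 0.985.
μ = 2.695 − (-0.6128)·0.985 = 3.298.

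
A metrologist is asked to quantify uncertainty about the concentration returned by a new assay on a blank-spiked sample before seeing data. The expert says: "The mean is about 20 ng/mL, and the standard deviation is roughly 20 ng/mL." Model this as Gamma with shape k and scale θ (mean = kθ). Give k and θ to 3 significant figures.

For Gamma(k, scale θ): mean = kθ, variance = kθ², so CV = 1/√k.
CV = SD/mean = 20/20 = 1, hence k = 1/CV² = 1.
Then θ = mean/k = 20/1 = 20.

k ≈ 1, θ ≈ 20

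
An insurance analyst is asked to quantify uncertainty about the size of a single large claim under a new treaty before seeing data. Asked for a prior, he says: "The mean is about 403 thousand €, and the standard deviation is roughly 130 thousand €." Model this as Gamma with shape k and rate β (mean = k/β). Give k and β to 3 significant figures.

For Gamma(k, rate β): mean = k/β, variance = k/β², so CV = 1/√k.
CV = SD/mean = 130/403 = 0.3226, hence k = 1/CV² = 9.61.
Then β = k/mean = 9.61/403 = 0.0238.

k ≈ 9.61, β ≈ 0.0238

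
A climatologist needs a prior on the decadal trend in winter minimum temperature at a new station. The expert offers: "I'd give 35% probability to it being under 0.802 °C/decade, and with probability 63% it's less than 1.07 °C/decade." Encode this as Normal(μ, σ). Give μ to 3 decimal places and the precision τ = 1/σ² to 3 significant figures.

For Normal(μ,σ), the p-quantile is μ + z_p·σ. Here z_{0.35} = -0.3853, z_{0.63} = 0.3319.
So 0.802 = μ − 0.3853σ and 1.07 = μ + 0.3319σ.
Subtracting: σ = (1.07 − 0.802)/(0.3319 − (-0.3853)) = 0.374.
Then μ = 0.802 − (-0.3853)·0.374 = 0.946.
Precision τ = 1/σ² = 1/0.3737² = 7.16.

μ = 0.946, τ = 7.16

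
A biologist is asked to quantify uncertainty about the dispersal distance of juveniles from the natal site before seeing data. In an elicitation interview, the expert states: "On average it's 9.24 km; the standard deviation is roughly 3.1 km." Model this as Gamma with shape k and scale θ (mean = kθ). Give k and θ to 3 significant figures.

k ≈ 8.88, θ ≈ 1.04

For Gamma(k, scale θ): mean = kθ, variance = kθ², so CV = 1/√k.
CV = SD/mean = 3.1/9.24 = 0.3355, hence k = 1/CV² = 8.88.
Then θ = mean/k = 9.24/8.88 = 1.04.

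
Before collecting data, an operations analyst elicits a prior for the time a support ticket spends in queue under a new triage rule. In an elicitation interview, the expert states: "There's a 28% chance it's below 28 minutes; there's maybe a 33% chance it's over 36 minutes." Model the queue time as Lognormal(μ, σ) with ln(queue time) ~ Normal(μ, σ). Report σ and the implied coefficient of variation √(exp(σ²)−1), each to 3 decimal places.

σ ≈ 0.246, CV ≈ 0.249

If T ~ Lognormal(μ,σ) then ln T ~ Normal(μ,σ), so the p-quantile of ln T is μ + z_p·σ.
ln(28) = 3.332 and ln(36) = 3.584; z_{0.28} = -0.5828, z_{0.67} = 0.4399.
σ = (3.584 − 3.332)/(0.4399 − (-0.5828)) = 0.246.
μ = 3.332 − (-0.5828)·0.246 = 3.475.
CV = √(exp(σ²)−1) = √(exp(0.0604)−1) = 0.249.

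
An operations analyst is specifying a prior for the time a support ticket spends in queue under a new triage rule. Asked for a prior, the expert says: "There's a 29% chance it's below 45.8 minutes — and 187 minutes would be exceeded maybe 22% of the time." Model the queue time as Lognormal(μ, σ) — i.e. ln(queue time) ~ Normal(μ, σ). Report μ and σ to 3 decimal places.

If T ~ Lognormal(μ,σ) then ln T ~ Normal(μ,σ), so the p-quantile of ln T is μ + z_p·σ.
ln(45.8) = 3.824 and ln(187) = 5.231; z_{0.29} = -0.5534, z_{0.78} = 0.7722.
σ = (5.231 − 3.824)/(0.7722 − (-0.5534)) = 1.061.
μ = 3.824 − (-0.5534)·1.061 = 4.412.

μ ≈ 4.412, σ ≈ 1.061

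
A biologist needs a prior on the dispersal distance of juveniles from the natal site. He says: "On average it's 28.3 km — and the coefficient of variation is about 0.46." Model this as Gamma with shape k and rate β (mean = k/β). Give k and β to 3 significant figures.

For Gamma(k, rate β): mean = k/β, variance = k/β², so CV = 1/√k.
CV = 0.46, hence k = 1/CV² = 4.73.
Then β = k/mean = 4.73/28.3 = 0.167.

k ≈ 4.73, β ≈ 0.167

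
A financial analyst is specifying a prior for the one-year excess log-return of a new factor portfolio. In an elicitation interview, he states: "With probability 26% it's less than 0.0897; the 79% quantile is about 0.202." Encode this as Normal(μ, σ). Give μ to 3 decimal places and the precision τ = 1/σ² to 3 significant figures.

The p-quantile of Normal(μ,σ) is μ + z_p·σ, with z_{0.26} = -0.6433 and z_{0.79} = 0.8064.
Eliminate σ: μ = (z₂·x₁ − z₁·x₂)/(z₂ − z₁) = (0.8064·0.0897 − (-0.6433)·0.202)/1.45 = 0.140.
Then σ = (x₂ − x₁)/(z₂ − z₁) = (0.202 − 0.0897)/1.45 = 0.077.
Precision τ = 1/σ² = 1/0.07746² = 167.

μ = 0.140, τ = 167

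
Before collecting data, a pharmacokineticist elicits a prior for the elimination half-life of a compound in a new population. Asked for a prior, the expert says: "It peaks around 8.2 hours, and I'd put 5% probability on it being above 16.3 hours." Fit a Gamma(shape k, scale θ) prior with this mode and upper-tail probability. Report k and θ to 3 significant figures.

Gamma(k,θ) with k>1 has mode (k−1)θ, so θ = 8.2/(k−1).
Need P(X < 16.3) = 0.95 with θ tied to k this way. Start at k = 2, θ = 8.2: P(X<16.3) ≈ 0.591.
Too low — raise k to concentrate. Iterating converges to k ≈ 6.87.
Then θ = 8.2/(6.87−1) ≈ 1.4.

k ≈ 6.87, θ ≈ 1.4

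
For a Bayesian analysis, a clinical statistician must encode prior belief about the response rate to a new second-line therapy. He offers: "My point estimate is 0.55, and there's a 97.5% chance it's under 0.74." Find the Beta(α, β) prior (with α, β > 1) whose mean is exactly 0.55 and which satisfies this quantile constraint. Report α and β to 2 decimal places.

With mean 0.55 fixed, write α = 0.55s, β = 0.45s where s = α+β.
Need P(θ < 0.74) = 0.975 under Beta(0.55s, 0.45s). Normal approximation: (q−m)/√(m(1−m)/s) ≈ z_{0.975} = 1.96, so s ≈ 0.55·0.45·(1.96)²/(0.74−0.55)² = 26.3.
At s = 26.3: P(θ<0.74) ≈ 0.981. Adjusting to match 0.975 gives s ≈ 23.77.
So α = 0.55·23.77 ≈ 13.07, β = 0.45·23.77 ≈ 10.70.

α ≈ 13.07, β ≈ 10.70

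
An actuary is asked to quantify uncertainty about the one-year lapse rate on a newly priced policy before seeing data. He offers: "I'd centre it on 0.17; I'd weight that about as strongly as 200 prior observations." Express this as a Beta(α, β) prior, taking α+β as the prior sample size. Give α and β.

α = 34, β = 166

Under the effective-sample-size interpretation, Beta(α, β) has prior mean α/(α+β) and prior sample size α+β.
So α+β = 200 and α/(α+β) = 0.17, giving α = 0.17·200 = 34 and β = 200 − 34 = 166.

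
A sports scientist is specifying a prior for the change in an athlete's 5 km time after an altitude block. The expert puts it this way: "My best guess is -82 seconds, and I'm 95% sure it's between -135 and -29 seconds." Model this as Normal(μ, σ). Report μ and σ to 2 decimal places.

A symmetric 95% interval runs μ ± z·σ with z = 1.96.
Half-width = 53, so σ = 53/1.96 = 27.04.
μ is the stated best guess, -82.00.

μ = -82.00, σ = 27.04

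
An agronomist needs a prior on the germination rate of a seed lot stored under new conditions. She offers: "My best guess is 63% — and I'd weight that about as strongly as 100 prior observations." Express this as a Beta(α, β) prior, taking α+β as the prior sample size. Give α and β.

Under the effective-sample-size interpretation, Beta(α, β) has prior mean α/(α+β) and prior sample size α+β.
So α+β = 100 and α/(α+β) = 0.63, giving α = 0.63·100 = 63 and β = 100 − 63 = 37.

α = 63, β = 37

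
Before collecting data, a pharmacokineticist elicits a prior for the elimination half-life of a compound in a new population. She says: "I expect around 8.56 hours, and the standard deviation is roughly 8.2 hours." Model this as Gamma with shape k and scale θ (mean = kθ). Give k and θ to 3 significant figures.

k ≈ 1.09, θ ≈ 7.86

For Gamma(k, scale θ): mean = kθ, variance = kθ², so CV = 1/√k.
CV = SD/mean = 8.2/8.56 = 0.9579, hence k = 1/CV² = 1.09.
Then θ = mean/k = 8.56/1.09 = 7.86.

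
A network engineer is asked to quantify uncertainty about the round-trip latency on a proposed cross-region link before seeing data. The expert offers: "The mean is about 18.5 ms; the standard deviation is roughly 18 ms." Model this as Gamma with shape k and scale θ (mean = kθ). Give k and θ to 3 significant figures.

k ≈ 1.06, θ ≈ 17.5

For Gamma(k, scale θ): mean = kθ, variance = kθ², so CV = 1/√k.
CV = SD/mean = 18/18.5 = 0.973, hence k = 1/CV² = 1.06.
Then θ = mean/k = 18.5/1.06 = 17.5.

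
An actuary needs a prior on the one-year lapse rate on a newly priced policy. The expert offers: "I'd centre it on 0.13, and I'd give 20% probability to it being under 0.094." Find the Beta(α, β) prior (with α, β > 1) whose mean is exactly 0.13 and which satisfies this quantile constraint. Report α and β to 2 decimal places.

α ≈ 8.34, β ≈ 55.79

With mean 0.13 fixed, write α = 0.13s, β = 0.87s where s = α+β.
Need P(θ < 0.094) = 0.2 under Beta(0.13s, 0.87s). Normal approximation: (q−m)/√(m(1−m)/s) ≈ z_{0.2} = -0.842, so s ≈ 0.13·0.87·(-0.842)²/(0.094−0.13)² = 61.8.
At s = 61.8: P(θ<0.094) ≈ 0.205. Adjusting to match 0.2 gives s ≈ 64.12.
So α = 0.13·64.12 ≈ 8.34, β = 0.87·64.12 ≈ 55.79.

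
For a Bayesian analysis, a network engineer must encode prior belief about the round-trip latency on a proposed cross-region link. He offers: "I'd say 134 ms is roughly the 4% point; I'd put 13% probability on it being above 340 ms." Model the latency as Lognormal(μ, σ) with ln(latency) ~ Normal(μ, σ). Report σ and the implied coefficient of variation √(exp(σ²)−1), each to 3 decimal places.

σ ≈ 0.324, CV ≈ 0.332

If T ~ Lognormal(μ,σ) then ln T ~ Normal(μ,σ), so the p-quantile of ln T is μ + z_p·σ.
ln(134) = 4.898 and ln(340) = 5.829; z_{0.04} = -1.751, z_{0.87} = 1.126.
σ = (5.829 − 4.898)/(1.126 − (-1.751)) = 0.324.
μ = 4.898 − (-1.751)·0.324 = 5.464.
CV = √(exp(σ²)−1) = √(exp(0.1047)−1) = 0.332.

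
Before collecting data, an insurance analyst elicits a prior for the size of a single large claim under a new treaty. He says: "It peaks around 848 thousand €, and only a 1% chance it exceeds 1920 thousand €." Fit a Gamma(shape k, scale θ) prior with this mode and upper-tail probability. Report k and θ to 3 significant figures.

k ≈ 8.18, θ ≈ 118

Gamma(k,θ) with k>1 has mode (k−1)θ, so θ = 848/(k−1).
Need P(X < 1920) = 0.99 with θ tied to k this way. Start at k = 2, θ = 848: P(X<1920) ≈ 0.661.
Too low — raise k to concentrate. Iterating converges to k ≈ 8.18.
Then θ = 848/(8.18−1) ≈ 118.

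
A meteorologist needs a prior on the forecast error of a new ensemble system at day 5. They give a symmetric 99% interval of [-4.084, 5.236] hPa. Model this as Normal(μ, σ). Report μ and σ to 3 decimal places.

μ = 0.576, σ = 1.809

A symmetric 99% interval runs μ ± z·σ with z = 2.576.
Half-width = 4.66, so σ = 4.66/2.576 = 1.809.
μ is the interval midpoint, 0.576.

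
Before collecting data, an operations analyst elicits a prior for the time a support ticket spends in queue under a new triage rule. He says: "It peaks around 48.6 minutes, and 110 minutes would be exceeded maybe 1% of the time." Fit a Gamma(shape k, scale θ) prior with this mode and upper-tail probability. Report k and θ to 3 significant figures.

k ≈ 8.18, θ ≈ 6.77

Gamma(k,θ) with k>1 has mode (k−1)θ, so θ = 48.6/(k−1).
Need P(X < 110) = 0.99 with θ tied to k this way. Start at k = 2, θ = 48.6: P(X<110) ≈ 0.661.
Too low — raise k to concentrate. Iterating converges to k ≈ 8.18.
Then θ = 48.6/(8.18−1) ≈ 6.77.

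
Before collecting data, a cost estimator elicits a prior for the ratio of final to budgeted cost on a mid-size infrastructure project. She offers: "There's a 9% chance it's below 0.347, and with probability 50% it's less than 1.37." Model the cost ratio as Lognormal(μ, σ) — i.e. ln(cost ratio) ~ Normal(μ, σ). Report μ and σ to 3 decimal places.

μ ≈ 0.315, σ ≈ 1.024

If T ~ Lognormal(μ,σ) then ln T ~ Normal(μ,σ), so the p-quantile of ln T is μ + z_p·σ.
ln(0.347) = -1.058 and ln(1.37) = 0.3148; z_{0.09} = -1.341, z_{0.5} = 0.
σ = (0.3148 − -1.058)/(0 − (-1.341)) = 1.024.
μ = -1.058 − (-1.341)·1.024 = 0.315.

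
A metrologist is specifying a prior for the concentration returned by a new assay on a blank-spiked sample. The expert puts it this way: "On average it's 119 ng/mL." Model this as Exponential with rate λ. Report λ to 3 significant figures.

λ ≈ 0.0084

Exponential mean = 1/λ, so λ = 1/119.0 = 0.0084.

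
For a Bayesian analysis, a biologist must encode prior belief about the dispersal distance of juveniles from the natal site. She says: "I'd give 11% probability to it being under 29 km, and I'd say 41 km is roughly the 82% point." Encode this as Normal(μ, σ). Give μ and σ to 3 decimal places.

μ = 35.872, σ = 5.603

For Normal(μ,σ), the p-quantile is μ + z_p·σ. Here z_{0.11} = -1.227, z_{0.82} = 0.9154.
So 29 = μ − 1.227σ and 41 = μ + 0.9154σ.
Subtracting: σ = (41 − 29)/(0.9154 − (-1.227)) = 5.603.
Then μ = 29 − (-1.227)·5.603 = 35.872.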